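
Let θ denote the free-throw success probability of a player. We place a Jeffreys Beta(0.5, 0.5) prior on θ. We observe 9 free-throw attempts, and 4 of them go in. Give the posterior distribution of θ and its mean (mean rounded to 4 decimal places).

Observing 4 successes and 5 failures updates Beta(0.5, 0.5) by adding the success and failure counts to the two shape parameters: α = 0.5+4 = 4.5, β = 0.5+5 = 5.5.
E[θ | data] = 4.5/(4.5+5.5) = 0.4500.

Posterior: Beta(4.5, 5.5); mean ≈ 0.4500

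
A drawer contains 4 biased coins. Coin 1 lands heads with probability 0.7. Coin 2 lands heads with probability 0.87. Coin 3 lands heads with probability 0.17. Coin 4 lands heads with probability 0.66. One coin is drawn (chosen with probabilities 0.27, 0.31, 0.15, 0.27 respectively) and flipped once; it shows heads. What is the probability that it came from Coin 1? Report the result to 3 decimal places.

Posterior probability ≈ 0.285

P(heads|C1) = 0.7; P(heads|C2) = 0.87; P(heads|C3) = 0.17; P(heads|C4) = 0.66.
Prior × likelihood for each source: 0.27·0.7=0.1890, 0.31·0.87=0.2697, 0.15·0.17=0.02550, 0.27·0.66=0.1782. Summing gives P(heads) = 0.66240.
P(Coin 1 | heads) = 0.1890 / 0.66240 = 0.285.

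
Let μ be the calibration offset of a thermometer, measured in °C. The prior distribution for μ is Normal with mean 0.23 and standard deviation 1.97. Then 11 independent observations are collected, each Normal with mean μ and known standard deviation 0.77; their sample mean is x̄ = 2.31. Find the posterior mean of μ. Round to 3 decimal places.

Prior precision 1/τ₀² = 1/1.97² = 0.257672; data precision n/σ² = 11/0.77² = 18.5529.
Posterior precision = 0.257672 + 18.5529 = 18.8105.
Posterior mean = (0.257672·0.23 + 18.5529·2.31) / 18.8105 = 2.282.

Posterior mean ≈ 2.282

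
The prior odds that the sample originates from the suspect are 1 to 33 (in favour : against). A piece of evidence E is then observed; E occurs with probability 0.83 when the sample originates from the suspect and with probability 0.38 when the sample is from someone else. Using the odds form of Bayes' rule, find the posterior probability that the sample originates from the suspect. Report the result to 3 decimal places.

Prior odds = 1/33 = 0.030303.
Likelihood ratio for E = 0.83/0.38 = 2.1842.
Posterior odds = prior odds × LR = 0.066188.
Posterior probability = odds/(1+odds) = 0.066188/1.0662 = 0.062.

Posterior probability ≈ 0.062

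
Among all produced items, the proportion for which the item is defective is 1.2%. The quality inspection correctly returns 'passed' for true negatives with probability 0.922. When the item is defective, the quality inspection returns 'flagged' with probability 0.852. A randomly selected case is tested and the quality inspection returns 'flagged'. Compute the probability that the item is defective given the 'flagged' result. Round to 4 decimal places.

P(H | E) ≈ 0.1171

Write H for 'the item is defective'. Prior odds H:¬H = 0.012/0.988 = 0.012146. For the 'flagged' outcome, the likelihood ratio is 0.852/0.078 = 10.923.
Posterior odds = 0.012146 × 10.923 = 0.13267, so P(H|E) = 0.13267/(1+0.13267) = 0.1171.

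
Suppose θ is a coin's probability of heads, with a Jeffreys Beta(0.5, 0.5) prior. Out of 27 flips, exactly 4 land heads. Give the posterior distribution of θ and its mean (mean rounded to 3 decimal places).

Posterior: Beta(4.5, 23.5); mean ≈ 0.161

Observing 4 successes and 23 failures updates Beta(0.5, 0.5) by adding the success and failure counts to the two shape parameters: α = 0.5+4 = 4.5, β = 0.5+23 = 23.5.
Posterior mean = α/(α+β) = 4.5/28 = 0.161.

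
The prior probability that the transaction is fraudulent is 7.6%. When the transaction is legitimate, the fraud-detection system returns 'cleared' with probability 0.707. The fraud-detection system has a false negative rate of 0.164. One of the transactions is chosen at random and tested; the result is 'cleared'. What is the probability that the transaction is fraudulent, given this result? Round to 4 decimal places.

P(H | E) ≈ 0.0187

Let H be the event that the transaction is fraudulent. P(H) = 0.076, so P(¬H) = 0.924. With E the 'cleared' result, P(E|H) = 0.164 and P(E|¬H) = 0.707.
P(E) = 0.164·0.076 + 0.707·0.924 = 0.012464 + 0.65327 = 0.66573.
By Bayes' theorem, P(H|E) = 0.012464 / 0.66573 = 0.0187.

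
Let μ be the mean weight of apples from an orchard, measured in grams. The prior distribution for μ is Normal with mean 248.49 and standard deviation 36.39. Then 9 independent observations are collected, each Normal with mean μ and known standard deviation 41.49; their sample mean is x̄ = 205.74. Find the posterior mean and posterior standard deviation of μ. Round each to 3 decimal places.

Prior precision 1/τ₀² = 1/36.39² = 0.00075515; data precision n/σ² = 9/41.49² = 0.00522824.
Posterior precision = 0.00075515 + 0.00522824 = 0.00598340, giving posterior SD = 1/√0.00598340 = 12.928.
Posterior mean = (0.00075515·248.49 + 0.00522824·205.74) / 0.00598340 = 211.135.

Posterior mean ≈ 211.135; posterior SD ≈ 12.928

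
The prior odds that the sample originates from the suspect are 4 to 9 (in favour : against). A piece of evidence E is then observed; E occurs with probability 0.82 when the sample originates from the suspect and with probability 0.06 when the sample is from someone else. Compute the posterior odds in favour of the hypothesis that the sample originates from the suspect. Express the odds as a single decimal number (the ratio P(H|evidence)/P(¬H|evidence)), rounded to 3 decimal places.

Prior odds = 4/9 = 0.44444. In log-odds, ln(0.44444) = -0.81093.
Add log likelihood ratio: ln(13.667) = 2.6150.
Posterior log-odds = 1.8040, so posterior odds = exp(1.8040) = 6.0741.

Posterior odds ≈ 6.074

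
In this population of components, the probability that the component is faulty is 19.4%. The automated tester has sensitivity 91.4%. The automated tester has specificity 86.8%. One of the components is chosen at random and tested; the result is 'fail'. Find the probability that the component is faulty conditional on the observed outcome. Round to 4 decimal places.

P(H | E) ≈ 0.6250

Let H be the event that the component is faulty. P(H) = 0.194, so P(¬H) = 0.806. With E the 'fail' result, P(E|H) = 0.914 and P(E|¬H) = 0.132.
P(E) = 0.914·0.194 + 0.132·0.806 = 0.17732 + 0.10639 = 0.28371.
By Bayes' theorem, P(H|E) = 0.17732 / 0.28371 = 0.6250.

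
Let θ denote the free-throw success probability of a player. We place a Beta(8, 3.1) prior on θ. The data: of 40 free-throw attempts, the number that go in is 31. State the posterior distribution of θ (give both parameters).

Posterior: Beta(39, 12.1)

Observing 31 successes and 9 failures updates Beta(8, 3.1) by adding the success and failure counts to the two shape parameters: α = 8+31 = 39, β = 3.1+9 = 12.1.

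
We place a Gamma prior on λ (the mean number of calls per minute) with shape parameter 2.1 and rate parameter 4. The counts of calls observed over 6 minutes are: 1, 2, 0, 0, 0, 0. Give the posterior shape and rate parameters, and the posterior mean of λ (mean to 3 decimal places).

Posterior: Gamma(shape=5.1, rate=10); mean ≈ 0.510

The Poisson likelihood adds the total count to the shape and the number of exposure periods to the rate. Here ∑xᵢ = 3 and n = 6, so shape 2.1→5.1 and rate 4→10.
Posterior mean = shape/rate = 5.1/10 = 0.510.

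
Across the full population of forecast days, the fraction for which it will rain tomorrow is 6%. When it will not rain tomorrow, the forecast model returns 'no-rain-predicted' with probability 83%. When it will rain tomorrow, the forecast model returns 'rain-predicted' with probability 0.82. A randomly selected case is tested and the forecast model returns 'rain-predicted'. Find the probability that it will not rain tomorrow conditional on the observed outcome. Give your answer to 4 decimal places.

P(¬H | E) ≈ 0.7646

Let H be the event that it will rain tomorrow. P(H) = 0.06, so P(¬H) = 0.94. With E the 'rain-predicted' result, P(E|H) = 0.82 and P(E|¬H) = 0.17.
P(E) = 0.82·0.06 + 0.17·0.94 = 0.049200 + 0.15980 = 0.20900.
By Bayes' theorem, P(H|E) = 0.049200 / 0.20900 = 0.2354. Hence P(¬H|E) = 1 − 0.2354 = 0.7646.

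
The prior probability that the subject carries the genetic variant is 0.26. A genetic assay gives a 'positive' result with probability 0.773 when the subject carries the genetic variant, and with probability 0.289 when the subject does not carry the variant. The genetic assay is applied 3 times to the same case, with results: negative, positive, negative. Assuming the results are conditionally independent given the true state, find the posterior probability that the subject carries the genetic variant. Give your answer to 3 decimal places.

Let H be the event that the subject carries the genetic variant; start with P(H) = 0.26. P('positive'|H) = 0.773, P('positive'|¬H) = 0.289.
Update on result 1 ('negative'): P(H) ← 0.227·0.2600 / (0.227·0.2600 + 0.711·0.7400) = 0.059020/0.58516 = 0.1009.
Update on result 2 ('positive'): P(H) ← 0.773·0.1009 / (0.773·0.1009 + 0.289·0.8991) = 0.077966/0.33782 = 0.2308.
Update on result 3 ('negative'): P(H) ← 0.227·0.2308 / (0.227·0.2308 + 0.711·0.7692) = 0.052390/0.59930 = 0.0874.

Posterior P(H) ≈ 0.087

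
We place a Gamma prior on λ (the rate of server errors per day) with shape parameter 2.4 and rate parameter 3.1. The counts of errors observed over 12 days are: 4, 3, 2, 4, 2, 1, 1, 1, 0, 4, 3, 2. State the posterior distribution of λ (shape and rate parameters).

Posterior: Gamma(shape=29.4, rate=15.1)

The Poisson likelihood adds the total count to the shape and the number of exposure periods to the rate. Here ∑xᵢ = 27 and n = 12, so shape 2.4→29.4 and rate 3.1→15.1.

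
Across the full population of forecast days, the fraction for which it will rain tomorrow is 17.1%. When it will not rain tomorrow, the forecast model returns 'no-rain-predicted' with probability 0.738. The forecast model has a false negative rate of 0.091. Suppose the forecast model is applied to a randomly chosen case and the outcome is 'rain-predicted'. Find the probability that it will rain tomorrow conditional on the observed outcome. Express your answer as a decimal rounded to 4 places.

Write H for 'it will rain tomorrow'. Prior odds H:¬H = 0.171/0.829 = 0.20627. For the 'rain-predicted' outcome, the likelihood ratio is 0.909/0.262 = 3.4695.
Posterior odds = 0.20627 × 3.4695 = 0.71566, so P(H|E) = 0.71566/(1+0.71566) = 0.4171.

P(H | E) ≈ 0.4171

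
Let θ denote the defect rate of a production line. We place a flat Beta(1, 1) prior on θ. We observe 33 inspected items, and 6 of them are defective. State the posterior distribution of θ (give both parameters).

The binomial likelihood is conjugate to the Beta prior: with 6 successes and 27 failures, the posterior is Beta(1+6, 1+27) = Beta(7, 28).

Posterior: Beta(7, 28)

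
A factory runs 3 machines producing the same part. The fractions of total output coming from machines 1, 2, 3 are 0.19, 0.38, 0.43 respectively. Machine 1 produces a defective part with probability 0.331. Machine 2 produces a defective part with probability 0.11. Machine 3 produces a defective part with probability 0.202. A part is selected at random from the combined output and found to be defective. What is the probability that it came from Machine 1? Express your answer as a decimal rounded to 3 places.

Tabulate prior·likelihood by source: [1] prior 0.19, lik 0.331, product 0.06289; [2] prior 0.38, lik 0.11, product 0.04180; [3] prior 0.43, lik 0.202, product 0.08686.
Normalizing constant = 0.19155; the posterior for Machine 1 is its product over the sum, 0.06289/0.19155 = 0.328.

Posterior probability ≈ 0.328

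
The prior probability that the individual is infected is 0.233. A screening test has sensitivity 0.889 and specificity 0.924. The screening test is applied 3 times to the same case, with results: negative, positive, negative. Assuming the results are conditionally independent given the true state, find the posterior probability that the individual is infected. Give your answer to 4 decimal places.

Posterior P(H) ≈ 0.0488

Let H be the event that the individual is infected; start with P(H) = 0.233. P('positive'|H) = 0.889, P('positive'|¬H) = 0.076.
Update on result 1 ('negative'): P(H) ← 0.111·0.2330 / (0.111·0.2330 + 0.924·0.7670) = 0.025863/0.73457 = 0.0352.
Update on result 2 ('positive'): P(H) ← 0.889·0.0352 / (0.889·0.0352 + 0.076·0.9648) = 0.031300/0.10462 = 0.2992.
Update on result 3 ('negative'): P(H) ← 0.111·0.2992 / (0.111·0.2992 + 0.924·0.7008) = 0.033208/0.68078 = 0.0488.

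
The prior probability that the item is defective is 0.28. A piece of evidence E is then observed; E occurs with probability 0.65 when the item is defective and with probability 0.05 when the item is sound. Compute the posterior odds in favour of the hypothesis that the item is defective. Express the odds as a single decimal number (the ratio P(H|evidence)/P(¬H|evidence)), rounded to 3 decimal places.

Posterior odds ≈ 5.056

Prior odds = 0.28/(1−0.28) = 0.38889.
Likelihood ratio for E = 0.65/0.05 = 13.000.
Posterior odds = prior odds × LR = 5.0556.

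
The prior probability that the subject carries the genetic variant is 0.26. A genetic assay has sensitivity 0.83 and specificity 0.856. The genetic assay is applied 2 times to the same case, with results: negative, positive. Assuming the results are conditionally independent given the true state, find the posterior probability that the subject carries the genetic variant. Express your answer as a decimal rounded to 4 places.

With H the event that the subject carries the genetic variant, the joint likelihood of the observed sequence is P(data|H) = 0.17·0.83 = 0.14110 and P(data|¬H) = 0.856·0.144 = 0.12326.
Bayes: P(H|data) = 0.26·0.14110 / (0.26·0.14110 + 0.74·0.12326) = 0.036686/0.12790 = 0.2868.

Posterior P(H) ≈ 0.2868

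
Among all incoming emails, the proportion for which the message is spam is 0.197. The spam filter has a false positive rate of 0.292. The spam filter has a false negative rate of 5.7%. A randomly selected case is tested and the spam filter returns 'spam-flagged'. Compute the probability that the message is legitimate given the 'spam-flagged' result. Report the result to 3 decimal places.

P(¬H | E) ≈ 0.558

Write H for 'the message is spam'. Prior odds H:¬H = 0.197/0.803 = 0.24533. For the 'spam-flagged' outcome, the likelihood ratio is 0.943/0.292 = 3.2295.
Posterior odds = 0.24533 × 3.2295 = 0.79228, so P(H|E) = 0.79228/(1+0.79228) = 0.442. Then P(¬H|E) = 1 − 0.442 = 0.558.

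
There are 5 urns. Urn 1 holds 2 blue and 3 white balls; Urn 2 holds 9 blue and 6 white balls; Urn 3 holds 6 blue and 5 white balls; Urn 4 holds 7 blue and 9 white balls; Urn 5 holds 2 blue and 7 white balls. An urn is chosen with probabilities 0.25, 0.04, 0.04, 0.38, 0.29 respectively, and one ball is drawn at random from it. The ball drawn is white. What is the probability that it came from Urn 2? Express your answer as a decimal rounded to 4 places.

Posterior probability ≈ 0.0257

Tabulate prior·likelihood by source: [1] prior 0.25, lik 0.6, product 0.1500; [2] prior 0.04, lik 0.4, product 0.01600; [3] prior 0.04, lik 0.4545, product 0.01818; [4] prior 0.38, lik 0.5625, product 0.2137; [5] prior 0.29, lik 0.7778, product 0.2256.
Normalizing constant = 0.62349; the posterior for Urn 2 is its product over the sum, 0.01600/0.62349 = 0.0257.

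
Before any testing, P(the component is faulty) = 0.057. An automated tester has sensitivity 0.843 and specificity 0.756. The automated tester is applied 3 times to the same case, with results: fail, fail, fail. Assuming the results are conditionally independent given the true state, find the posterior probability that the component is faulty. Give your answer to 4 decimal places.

With H the event that the component is faulty, the joint likelihood of the observed sequence is P(data|H) = 0.843·0.843·0.843 = 0.59908 and P(data|¬H) = 0.244·0.244·0.244 = 0.014527.
Bayes: P(H|data) = 0.057·0.59908 / (0.057·0.59908 + 0.943·0.014527) = 0.034147/0.047846 = 0.7137.

Posterior P(H) ≈ 0.7137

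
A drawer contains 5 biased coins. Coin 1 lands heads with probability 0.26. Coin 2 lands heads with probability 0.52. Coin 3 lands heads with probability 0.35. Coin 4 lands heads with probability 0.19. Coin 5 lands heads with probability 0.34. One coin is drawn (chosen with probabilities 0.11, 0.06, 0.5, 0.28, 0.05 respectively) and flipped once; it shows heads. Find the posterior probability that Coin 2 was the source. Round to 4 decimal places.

Tabulate prior·likelihood by source: [1] prior 0.11, lik 0.26, product 0.02860; [2] prior 0.06, lik 0.52, product 0.03120; [3] prior 0.5, lik 0.35, product 0.1750; [4] prior 0.28, lik 0.19, product 0.05320; [5] prior 0.05, lik 0.34, product 0.01700.
Normalizing constant = 0.30500; the posterior for Coin 2 is its product over the sum, 0.03120/0.30500 = 0.1023.

Posterior probability ≈ 0.1023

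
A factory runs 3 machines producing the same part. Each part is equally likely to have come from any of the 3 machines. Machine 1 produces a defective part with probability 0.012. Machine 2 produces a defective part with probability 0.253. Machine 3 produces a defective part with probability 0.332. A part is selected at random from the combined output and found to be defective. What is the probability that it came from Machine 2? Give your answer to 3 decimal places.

Posterior probability ≈ 0.424

Tabulate prior·likelihood by source: [1] prior 0.333333, lik 0.012, product 0.004000; [2] prior 0.333333, lik 0.253, product 0.08433; [3] prior 0.333333, lik 0.332, product 0.1107.
Normalizing constant = 0.19900; the posterior for Machine 2 is its product over the sum, 0.08433/0.19900 = 0.424.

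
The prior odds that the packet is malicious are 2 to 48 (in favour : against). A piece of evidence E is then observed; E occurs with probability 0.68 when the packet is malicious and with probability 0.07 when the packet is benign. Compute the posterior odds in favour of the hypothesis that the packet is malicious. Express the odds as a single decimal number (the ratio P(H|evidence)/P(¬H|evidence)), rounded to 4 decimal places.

Posterior odds ≈ 0.4048

Prior odds = 2/48 = 0.041667. In log-odds, ln(0.041667) = -3.1781.
Add log likelihood ratio: ln(9.7143) = 2.2736.
Posterior log-odds = -0.90446, so posterior odds = exp(-0.90446) = 0.40476.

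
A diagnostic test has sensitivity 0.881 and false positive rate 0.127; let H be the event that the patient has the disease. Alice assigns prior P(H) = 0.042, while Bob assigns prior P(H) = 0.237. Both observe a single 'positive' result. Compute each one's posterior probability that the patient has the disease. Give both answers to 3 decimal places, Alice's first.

P('+'|H) = 0.881, P('+'|¬H) = 0.127.
Alice: numerator 0.881·0.042 = 0.037002; evidence = 0.037002+0.127·0.958 = 0.15867; posterior = 0.233.
Bob: numerator 0.881·0.237 = 0.20880; evidence = 0.20880+0.127·0.763 = 0.30570; posterior = 0.683.

Alice: 0.233; Bob: 0.683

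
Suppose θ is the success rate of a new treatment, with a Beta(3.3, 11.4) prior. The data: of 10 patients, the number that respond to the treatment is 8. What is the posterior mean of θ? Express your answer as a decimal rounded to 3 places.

Posterior mean ≈ 0.457

Observing 8 successes and 2 failures updates Beta(3.3, 11.4) by adding the success and failure counts to the two shape parameters: α = 3.3+8 = 11.3, β = 11.4+2 = 13.4.
Posterior mean = α/(α+β) = 11.3/24.7 = 0.457.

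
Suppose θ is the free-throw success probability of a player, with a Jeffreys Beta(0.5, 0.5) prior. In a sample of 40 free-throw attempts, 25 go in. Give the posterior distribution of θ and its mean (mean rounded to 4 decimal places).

Observing 25 successes and 15 failures updates Beta(0.5, 0.5) by adding the success and failure counts to the two shape parameters: α = 0.5+25 = 25.5, β = 0.5+15 = 15.5.
Posterior mean = α/(α+β) = 25.5/41 = 0.6220.

Posterior: Beta(25.5, 15.5); mean ≈ 0.6220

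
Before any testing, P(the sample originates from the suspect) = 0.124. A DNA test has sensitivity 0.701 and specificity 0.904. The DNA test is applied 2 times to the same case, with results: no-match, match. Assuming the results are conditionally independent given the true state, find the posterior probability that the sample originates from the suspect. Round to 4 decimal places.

Posterior P(H) ≈ 0.2548

With H the event that the sample originates from the suspect, the joint likelihood of the observed sequence is P(data|H) = 0.299·0.701 = 0.20960 and P(data|¬H) = 0.904·0.096 = 0.086784.
Bayes: P(H|data) = 0.124·0.20960 / (0.124·0.20960 + 0.876·0.086784) = 0.025990/0.10201 = 0.2548.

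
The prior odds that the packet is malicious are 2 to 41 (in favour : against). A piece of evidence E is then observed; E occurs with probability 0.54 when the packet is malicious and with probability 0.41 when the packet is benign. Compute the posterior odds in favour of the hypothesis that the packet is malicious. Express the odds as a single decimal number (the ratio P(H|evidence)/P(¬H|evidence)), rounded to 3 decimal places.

Prior odds = 2/41 = 0.048780. In log-odds, ln(0.048780) = -3.0204.
Add log likelihood ratio: ln(1.3171) = 0.27541.
Posterior log-odds = -2.7450, so posterior odds = exp(-2.7450) = 0.064247.

Posterior odds ≈ 0.064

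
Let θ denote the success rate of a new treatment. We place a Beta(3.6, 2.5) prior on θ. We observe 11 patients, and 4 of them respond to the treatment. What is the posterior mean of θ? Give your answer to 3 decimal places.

The binomial likelihood is conjugate to the Beta prior: with 4 successes and 7 failures, the posterior is Beta(3.6+4, 2.5+7) = Beta(7.6, 9.5).
E[θ | data] = 7.6/(7.6+9.5) = 0.444.

Posterior mean ≈ 0.444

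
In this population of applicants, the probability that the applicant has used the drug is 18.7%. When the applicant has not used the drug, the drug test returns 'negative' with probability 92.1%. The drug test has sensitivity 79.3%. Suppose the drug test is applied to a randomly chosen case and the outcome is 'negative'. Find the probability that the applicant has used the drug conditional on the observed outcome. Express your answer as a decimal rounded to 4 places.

P(H | E) ≈ 0.0492

Write H for 'the applicant has used the drug'. Prior odds H:¬H = 0.187/0.813 = 0.23001. For the 'negative' outcome, the likelihood ratio is 0.207/0.921 = 0.22476.
Posterior odds = 0.23001 × 0.22476 = 0.051697, so P(H|E) = 0.051697/(1+0.051697) = 0.0492.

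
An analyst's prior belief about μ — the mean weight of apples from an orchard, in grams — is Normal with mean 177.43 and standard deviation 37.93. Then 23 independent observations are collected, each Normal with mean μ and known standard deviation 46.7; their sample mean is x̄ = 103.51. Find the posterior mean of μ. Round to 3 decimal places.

Posterior mean ≈ 108.081

Prior precision 1/τ₀² = 1/37.93² = 0.00069508; data precision n/σ² = 23/46.7² = 0.0105462.
Posterior precision = 0.00069508 + 0.0105462 = 0.0112412.
Posterior mean = (0.00069508·177.43 + 0.0105462·103.51) / 0.0112412 = 108.081.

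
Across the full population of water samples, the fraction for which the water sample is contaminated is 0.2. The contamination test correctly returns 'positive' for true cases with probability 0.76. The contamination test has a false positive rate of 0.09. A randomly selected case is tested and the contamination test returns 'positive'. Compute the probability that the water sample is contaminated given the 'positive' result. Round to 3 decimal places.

P(H | E) ≈ 0.679

Let H be the event that the water sample is contaminated. P(H) = 0.2, so P(¬H) = 0.8. With E the 'positive' result, P(E|H) = 0.76 and P(E|¬H) = 0.09.
P(E) = 0.76·0.2 + 0.09·0.8 = 0.15200 + 0.072000 = 0.22400.
By Bayes' theorem, P(H|E) = 0.15200 / 0.22400 = 0.679.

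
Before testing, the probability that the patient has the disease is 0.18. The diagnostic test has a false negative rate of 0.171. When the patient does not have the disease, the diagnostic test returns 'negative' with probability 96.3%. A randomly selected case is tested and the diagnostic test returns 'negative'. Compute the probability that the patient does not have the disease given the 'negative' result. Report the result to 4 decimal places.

Write H for 'the patient has the disease'. Prior odds H:¬H = 0.18/0.82 = 0.21951. For the 'negative' outcome, the likelihood ratio is 0.171/0.963 = 0.17757.
Posterior odds = 0.21951 × 0.17757 = 0.038979, so P(H|E) = 0.038979/(1+0.038979) = 0.0375. Then P(¬H|E) = 1 − 0.0375 = 0.9625.

P(¬H | E) ≈ 0.9625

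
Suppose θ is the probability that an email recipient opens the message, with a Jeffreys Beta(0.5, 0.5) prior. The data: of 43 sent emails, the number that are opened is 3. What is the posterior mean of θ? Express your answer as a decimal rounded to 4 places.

Posterior mean ≈ 0.0795

Observing 3 successes and 40 failures updates Beta(0.5, 0.5) by adding the success and failure counts to the two shape parameters: α = 0.5+3 = 3.5, β = 0.5+40 = 40.5.
Posterior mean = α/(α+β) = 3.5/44 = 0.0795.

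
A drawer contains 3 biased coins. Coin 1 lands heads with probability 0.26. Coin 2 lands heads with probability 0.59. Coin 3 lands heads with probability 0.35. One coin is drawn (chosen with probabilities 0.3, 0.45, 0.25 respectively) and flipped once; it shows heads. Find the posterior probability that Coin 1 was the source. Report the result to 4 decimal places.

Posterior probability ≈ 0.1810

P(heads|C1) = 0.26; P(heads|C2) = 0.59; P(heads|C3) = 0.35.
Prior × likelihood for each source: 0.3·0.26=0.07800, 0.45·0.59=0.2655, 0.25·0.35=0.08750. Summing gives P(heads) = 0.43100.
P(Coin 1 | heads) = 0.07800 / 0.43100 = 0.1810.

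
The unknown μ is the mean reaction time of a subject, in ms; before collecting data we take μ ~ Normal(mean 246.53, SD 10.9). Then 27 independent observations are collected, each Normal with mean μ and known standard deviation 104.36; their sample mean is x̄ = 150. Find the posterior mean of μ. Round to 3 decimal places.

With known σ, the Normal prior is conjugate. Weight on the data is w = (n/σ²)/(n/σ² + 1/τ₀²) = 0.00247911/(0.00247911+0.00841680) = 0.22753.
Posterior mean = w·x̄ + (1−w)·μ₀ = 0.22753·150 + 0.77247·246.53 = 224.567.

Posterior mean ≈ 224.567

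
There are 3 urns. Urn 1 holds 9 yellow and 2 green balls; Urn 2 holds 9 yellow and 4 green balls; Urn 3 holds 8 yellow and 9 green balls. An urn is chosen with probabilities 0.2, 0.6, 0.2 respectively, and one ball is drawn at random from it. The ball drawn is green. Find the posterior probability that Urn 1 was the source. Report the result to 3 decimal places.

P(green|Urn 1) = 0.1818; P(green|Urn 2) = 0.3077; P(green|Urn 3) = 0.5294.
Prior × likelihood for each source: 0.2·0.1818=0.03636, 0.6·0.3077=0.1846, 0.2·0.5294=0.1059. Summing gives P(green) = 0.32686.
P(Urn 1 | green) = 0.03636 / 0.32686 = 0.111.

Posterior probability ≈ 0.111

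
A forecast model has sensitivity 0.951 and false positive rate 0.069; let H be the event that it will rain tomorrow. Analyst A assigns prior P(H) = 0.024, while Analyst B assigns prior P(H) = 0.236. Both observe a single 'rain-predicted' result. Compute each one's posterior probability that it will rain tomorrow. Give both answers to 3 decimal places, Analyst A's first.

The likelihood ratio for a 'rain-predicted' result is 0.951/0.069 = 13.783.
Analyst A: prior odds 0.024/0.976 = 0.024590; posterior odds 0.33892; posterior probability 0.253.
Analyst B: prior odds 0.236/0.764 = 0.30890; posterior odds 4.2575; posterior probability 0.810.

Analyst A: 0.253; Analyst B: 0.810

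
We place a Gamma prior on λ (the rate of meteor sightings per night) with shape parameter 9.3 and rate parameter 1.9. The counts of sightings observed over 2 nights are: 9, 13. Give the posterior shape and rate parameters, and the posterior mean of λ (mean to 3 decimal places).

Posterior: Gamma(shape=31.3, rate=3.9); mean ≈ 8.026

The Poisson likelihood adds the total count to the shape and the number of exposure periods to the rate. Here ∑xᵢ = 22 and n = 2, so shape 9.3→31.3 and rate 1.9→3.9.
Posterior mean = shape/rate = 31.3/3.9 = 8.026.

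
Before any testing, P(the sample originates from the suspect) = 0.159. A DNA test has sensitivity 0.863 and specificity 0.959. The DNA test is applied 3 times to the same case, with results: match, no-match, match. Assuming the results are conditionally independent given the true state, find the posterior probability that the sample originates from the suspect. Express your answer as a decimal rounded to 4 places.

Let H be the event that the sample originates from the suspect; start with P(H) = 0.159. P('match'|H) = 0.863, P('match'|¬H) = 0.041.
Update on result 1 ('match'): P(H) ← 0.863·0.1590 / (0.863·0.1590 + 0.041·0.8410) = 0.13722/0.17170 = 0.7992.
Update on result 2 ('no-match'): P(H) ← 0.137·0.7992 / (0.137·0.7992 + 0.959·0.2008) = 0.10949/0.30208 = 0.3624.
Update on result 3 ('match'): P(H) ← 0.863·0.3624 / (0.863·0.3624 + 0.041·0.6376) = 0.31279/0.33893 = 0.9229.

Posterior P(H) ≈ 0.9229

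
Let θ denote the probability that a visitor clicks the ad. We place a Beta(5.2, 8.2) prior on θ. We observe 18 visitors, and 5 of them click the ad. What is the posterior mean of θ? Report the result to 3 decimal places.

Posterior mean ≈ 0.325

Observing 5 successes and 13 failures updates Beta(5.2, 8.2) by adding the success and failure counts to the two shape parameters: α = 5.2+5 = 10.2, β = 8.2+13 = 21.2.
Posterior mean = α/(α+β) = 10.2/31.4 = 0.325.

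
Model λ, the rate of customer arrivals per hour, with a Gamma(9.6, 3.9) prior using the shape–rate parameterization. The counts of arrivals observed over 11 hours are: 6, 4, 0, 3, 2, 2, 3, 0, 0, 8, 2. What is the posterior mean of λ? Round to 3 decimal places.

The Poisson likelihood adds the total count to the shape and the number of exposure periods to the rate. Here ∑xᵢ = 30 and n = 11, so shape 9.6→39.6 and rate 3.9→14.9.
E[λ | data] = 39.6/14.9 = 2.658.

Posterior mean ≈ 2.658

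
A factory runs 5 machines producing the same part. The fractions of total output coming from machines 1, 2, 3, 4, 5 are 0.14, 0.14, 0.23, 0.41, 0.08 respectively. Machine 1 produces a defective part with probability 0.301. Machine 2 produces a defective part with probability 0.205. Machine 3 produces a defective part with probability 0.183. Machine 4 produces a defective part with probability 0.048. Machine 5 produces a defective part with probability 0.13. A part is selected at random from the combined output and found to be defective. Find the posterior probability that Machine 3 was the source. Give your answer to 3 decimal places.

Posterior probability ≈ 0.294

P(defective|M1) = 0.301; P(defective|M2) = 0.205; P(defective|M3) = 0.183; P(defective|M4) = 0.048; P(defective|M5) = 0.13.
Prior × likelihood for each source: 0.14·0.301=0.04214, 0.14·0.205=0.02870, 0.23·0.183=0.04209, 0.41·0.048=0.01968, 0.08·0.13=0.01040. Summing gives P(defective) = 0.14301.
P(Machine 3 | defective) = 0.04209 / 0.14301 = 0.294.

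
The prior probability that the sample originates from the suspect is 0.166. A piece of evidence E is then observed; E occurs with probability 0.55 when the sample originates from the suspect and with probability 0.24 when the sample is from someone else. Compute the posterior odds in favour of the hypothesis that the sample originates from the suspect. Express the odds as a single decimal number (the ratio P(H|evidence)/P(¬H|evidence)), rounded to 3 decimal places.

Prior odds = 0.166/(1−0.166) = 0.19904.
Likelihood ratio for E = 0.55/0.24 = 2.2917.
Posterior odds = prior odds × LR = 0.45614.

Posterior odds ≈ 0.456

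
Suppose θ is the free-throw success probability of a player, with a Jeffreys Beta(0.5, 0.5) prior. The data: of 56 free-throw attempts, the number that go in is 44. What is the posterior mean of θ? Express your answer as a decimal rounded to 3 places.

Posterior mean ≈ 0.781

The binomial likelihood is conjugate to the Beta prior: with 44 successes and 12 failures, the posterior is Beta(0.5+44, 0.5+12) = Beta(44.5, 12.5).
E[θ | data] = 44.5/(44.5+12.5) = 0.781.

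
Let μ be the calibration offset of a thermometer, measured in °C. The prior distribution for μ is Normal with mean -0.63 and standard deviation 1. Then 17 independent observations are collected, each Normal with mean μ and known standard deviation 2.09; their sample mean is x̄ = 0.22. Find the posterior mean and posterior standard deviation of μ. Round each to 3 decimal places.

Prior precision 1/τ₀² = 1/1² = 1.00000; data precision n/σ² = 17/2.09² = 3.89185.
Posterior precision = 1.00000 + 3.89185 = 4.89185, giving posterior SD = 1/√4.89185 = 0.452.
Posterior mean = (1.00000·-0.63 + 3.89185·0.22) / 4.89185 = 0.046.

Posterior mean ≈ 0.046; posterior SD ≈ 0.452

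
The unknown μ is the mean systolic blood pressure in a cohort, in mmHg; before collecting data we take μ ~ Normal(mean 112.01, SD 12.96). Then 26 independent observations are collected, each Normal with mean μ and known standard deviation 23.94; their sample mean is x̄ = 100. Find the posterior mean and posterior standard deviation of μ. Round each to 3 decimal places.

Prior precision 1/τ₀² = 1/12.96² = 0.00595374; data precision n/σ² = 26/23.94² = 0.0453654.
Posterior precision = 0.00595374 + 0.0453654 = 0.0513192, giving posterior SD = 1/√0.0513192 = 4.414.
Posterior mean = (0.00595374·112.01 + 0.0453654·100) / 0.0513192 = 101.393.

Posterior mean ≈ 101.393; posterior SD ≈ 4.414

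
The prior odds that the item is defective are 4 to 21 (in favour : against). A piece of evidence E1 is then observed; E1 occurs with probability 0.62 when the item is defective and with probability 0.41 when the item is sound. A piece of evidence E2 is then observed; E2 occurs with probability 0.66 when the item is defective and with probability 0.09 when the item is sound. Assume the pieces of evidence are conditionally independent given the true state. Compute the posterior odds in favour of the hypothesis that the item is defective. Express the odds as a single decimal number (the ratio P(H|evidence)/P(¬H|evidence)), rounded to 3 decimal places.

Posterior odds ≈ 2.112

Prior odds = 4/21 = 0.19048.
Likelihood ratio for E1 = 0.62/0.41 = 1.5122.
Likelihood ratio for E2 = 0.66/0.09 = 7.3333.
Posterior odds = prior odds × LR₁ × LR₂ = 2.1123.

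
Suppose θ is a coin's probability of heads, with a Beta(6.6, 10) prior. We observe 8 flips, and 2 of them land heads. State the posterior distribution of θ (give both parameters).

Posterior: Beta(8.6, 16)

Observing 2 successes and 6 failures updates Beta(6.6, 10) by adding the success and failure counts to the two shape parameters: α = 6.6+2 = 8.6, β = 10+6 = 16.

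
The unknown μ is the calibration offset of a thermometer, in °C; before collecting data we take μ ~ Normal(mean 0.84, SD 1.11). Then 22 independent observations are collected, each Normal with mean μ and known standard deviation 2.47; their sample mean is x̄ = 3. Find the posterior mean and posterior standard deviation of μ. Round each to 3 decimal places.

Prior precision 1/τ₀² = 1/1.11² = 0.811622; data precision n/σ² = 22/2.47² = 3.60603.
Posterior precision = 0.811622 + 3.60603 = 4.41765, giving posterior SD = 1/√4.41765 = 0.476.
Posterior mean = (0.811622·0.84 + 3.60603·3) / 4.41765 = 2.603.

Posterior mean ≈ 2.603; posterior SD ≈ 0.476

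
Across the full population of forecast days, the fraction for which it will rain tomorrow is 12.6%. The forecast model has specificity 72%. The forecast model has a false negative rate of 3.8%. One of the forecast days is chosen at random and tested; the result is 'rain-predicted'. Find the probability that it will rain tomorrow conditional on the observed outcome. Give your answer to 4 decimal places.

Write H for 'it will rain tomorrow'. Prior odds H:¬H = 0.126/0.874 = 0.14416. For the 'rain-predicted' outcome, the likelihood ratio is 0.962/0.28 = 3.4357.
Posterior odds = 0.14416 × 3.4357 = 0.49531, so P(H|E) = 0.49531/(1+0.49531) = 0.3312.

P(H | E) ≈ 0.3312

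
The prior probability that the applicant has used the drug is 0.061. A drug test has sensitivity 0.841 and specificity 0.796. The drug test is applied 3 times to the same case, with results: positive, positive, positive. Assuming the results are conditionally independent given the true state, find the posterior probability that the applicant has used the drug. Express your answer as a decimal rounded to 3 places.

Let H be the event that the applicant has used the drug; start with P(H) = 0.061. P('positive'|H) = 0.841, P('positive'|¬H) = 0.204.
Update on result 1 ('positive'): P(H) ← 0.841·0.0610 / (0.841·0.0610 + 0.204·0.9390) = 0.051301/0.24286 = 0.2112.
Update on result 2 ('positive'): P(H) ← 0.841·0.2112 / (0.841·0.2112 + 0.204·0.7888) = 0.17765/0.33856 = 0.5247.
Update on result 3 ('positive'): P(H) ← 0.841·0.5247 / (0.841·0.5247 + 0.204·0.4753) = 0.44130/0.53825 = 0.8199.

Posterior P(H) ≈ 0.820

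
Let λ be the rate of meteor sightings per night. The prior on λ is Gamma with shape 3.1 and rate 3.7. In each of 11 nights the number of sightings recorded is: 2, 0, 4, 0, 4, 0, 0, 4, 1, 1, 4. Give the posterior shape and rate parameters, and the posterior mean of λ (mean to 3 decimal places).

Posterior: Gamma(shape=23.1, rate=14.7); mean ≈ 1.571

The Poisson likelihood adds the total count to the shape and the number of exposure periods to the rate. Here ∑xᵢ = 20 and n = 11, so shape 3.1→23.1 and rate 3.7→14.7.
Posterior mean = shape/rate = 23.1/14.7 = 1.571.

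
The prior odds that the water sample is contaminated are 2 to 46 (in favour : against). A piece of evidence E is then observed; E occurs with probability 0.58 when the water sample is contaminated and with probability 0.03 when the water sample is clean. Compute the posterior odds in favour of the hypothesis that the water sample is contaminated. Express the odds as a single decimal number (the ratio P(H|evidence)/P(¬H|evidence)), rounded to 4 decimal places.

Prior odds = 2/46 = 0.043478. In log-odds, ln(0.043478) = -3.1355.
Add log likelihood ratio: ln(19.333) = 2.9618.
Posterior log-odds = -0.17366, so posterior odds = exp(-0.17366) = 0.84058.

Posterior odds ≈ 0.8406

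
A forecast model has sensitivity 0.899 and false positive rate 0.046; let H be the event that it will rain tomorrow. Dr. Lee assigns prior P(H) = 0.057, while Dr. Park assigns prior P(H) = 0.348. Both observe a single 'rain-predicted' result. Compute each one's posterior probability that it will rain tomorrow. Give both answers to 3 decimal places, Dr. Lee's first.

P('+'|H) = 0.899, P('+'|¬H) = 0.046.
Dr. Lee: numerator 0.899·0.057 = 0.051243; evidence = 0.051243+0.046·0.943 = 0.094621; posterior = 0.542.
Dr. Park: numerator 0.899·0.348 = 0.31285; evidence = 0.31285+0.046·0.652 = 0.34284; posterior = 0.913.

Dr. Lee: 0.542; Dr. Park: 0.913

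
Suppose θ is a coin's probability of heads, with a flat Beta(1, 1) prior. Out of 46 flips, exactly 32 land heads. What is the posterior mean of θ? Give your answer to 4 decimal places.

Observing 32 successes and 14 failures updates Beta(1, 1) by adding the success and failure counts to the two shape parameters: α = 1+32 = 33, β = 1+14 = 15.
E[θ | data] = 33/(33+15) = 0.6875.

Posterior mean ≈ 0.6875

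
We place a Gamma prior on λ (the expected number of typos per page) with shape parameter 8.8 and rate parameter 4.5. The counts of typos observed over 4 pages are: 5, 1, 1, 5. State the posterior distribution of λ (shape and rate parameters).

Posterior: Gamma(shape=20.8, rate=8.5)

The Poisson likelihood adds the total count to the shape and the number of exposure periods to the rate. Here ∑xᵢ = 12 and n = 4, so shape 8.8→20.8 and rate 4.5→8.5.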